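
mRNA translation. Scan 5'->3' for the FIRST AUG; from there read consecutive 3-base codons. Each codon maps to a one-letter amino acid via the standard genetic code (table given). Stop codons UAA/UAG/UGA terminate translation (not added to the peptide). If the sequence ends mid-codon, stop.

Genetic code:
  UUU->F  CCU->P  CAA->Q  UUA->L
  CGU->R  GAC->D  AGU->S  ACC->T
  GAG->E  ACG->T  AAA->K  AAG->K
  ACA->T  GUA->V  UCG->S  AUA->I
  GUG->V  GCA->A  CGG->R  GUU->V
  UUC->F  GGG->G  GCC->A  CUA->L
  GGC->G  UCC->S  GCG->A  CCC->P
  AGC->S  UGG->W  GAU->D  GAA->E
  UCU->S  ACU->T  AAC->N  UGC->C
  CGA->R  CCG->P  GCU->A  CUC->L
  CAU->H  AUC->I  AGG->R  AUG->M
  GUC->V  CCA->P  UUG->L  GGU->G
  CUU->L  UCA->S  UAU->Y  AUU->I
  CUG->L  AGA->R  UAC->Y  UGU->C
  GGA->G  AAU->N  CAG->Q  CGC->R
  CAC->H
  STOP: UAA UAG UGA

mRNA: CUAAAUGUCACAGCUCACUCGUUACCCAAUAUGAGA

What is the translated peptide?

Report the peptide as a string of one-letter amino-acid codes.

Answer: MSQLTRYPI

Derivation:
start AUG at pos 4
pos 4: AUG -> M; peptide=M
pos 7: UCA -> S; peptide=MS
pos 10: CAG -> Q; peptide=MSQ
pos 13: CUC -> L; peptide=MSQL
pos 16: ACU -> T; peptide=MSQLT
pos 19: CGU -> R; peptide=MSQLTR
pos 22: UAC -> Y; peptide=MSQLTRY
pos 25: CCA -> P; peptide=MSQLTRYP
pos 28: AUA -> I; peptide=MSQLTRYPI
pos 31: UGA -> STOP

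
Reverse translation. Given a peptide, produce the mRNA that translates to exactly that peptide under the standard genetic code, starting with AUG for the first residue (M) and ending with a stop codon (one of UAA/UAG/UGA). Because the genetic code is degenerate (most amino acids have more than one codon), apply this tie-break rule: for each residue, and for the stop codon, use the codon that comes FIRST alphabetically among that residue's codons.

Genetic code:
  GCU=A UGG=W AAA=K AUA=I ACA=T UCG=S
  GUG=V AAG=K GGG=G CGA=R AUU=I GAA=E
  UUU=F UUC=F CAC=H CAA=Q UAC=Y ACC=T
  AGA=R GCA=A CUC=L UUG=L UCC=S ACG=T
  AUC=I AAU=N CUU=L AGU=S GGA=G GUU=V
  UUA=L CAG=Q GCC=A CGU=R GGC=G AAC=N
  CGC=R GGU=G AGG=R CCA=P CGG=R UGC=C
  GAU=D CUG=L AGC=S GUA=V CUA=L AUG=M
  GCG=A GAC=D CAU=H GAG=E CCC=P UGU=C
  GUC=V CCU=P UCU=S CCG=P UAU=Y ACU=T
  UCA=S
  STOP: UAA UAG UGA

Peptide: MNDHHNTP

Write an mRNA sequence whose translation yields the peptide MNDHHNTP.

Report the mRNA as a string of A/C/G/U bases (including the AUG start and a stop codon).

residue 1: M -> AUG (start codon)
residue 2: N codons sorted = AAC,AAU -> pick first = AAC
residue 3: D codons sorted = GAC,GAU -> pick first = GAC
residue 4: H codons sorted = CAC,CAU -> pick first = CAC
residue 5: H codons sorted = CAC,CAU -> pick first = CAC
residue 6: N codons sorted = AAC,AAU -> pick first = AAC
residue 7: T codons sorted = ACA,ACC,ACG,ACU -> pick first = ACA
residue 8: P codons sorted = CCA,CCC,CCG,CCU -> pick first = CCA
terminator: stop codons sorted = UAA,UAG,UGA -> pick first = UAA

Answer: mRNA: AUGAACGACCACCACAACACACCAUAA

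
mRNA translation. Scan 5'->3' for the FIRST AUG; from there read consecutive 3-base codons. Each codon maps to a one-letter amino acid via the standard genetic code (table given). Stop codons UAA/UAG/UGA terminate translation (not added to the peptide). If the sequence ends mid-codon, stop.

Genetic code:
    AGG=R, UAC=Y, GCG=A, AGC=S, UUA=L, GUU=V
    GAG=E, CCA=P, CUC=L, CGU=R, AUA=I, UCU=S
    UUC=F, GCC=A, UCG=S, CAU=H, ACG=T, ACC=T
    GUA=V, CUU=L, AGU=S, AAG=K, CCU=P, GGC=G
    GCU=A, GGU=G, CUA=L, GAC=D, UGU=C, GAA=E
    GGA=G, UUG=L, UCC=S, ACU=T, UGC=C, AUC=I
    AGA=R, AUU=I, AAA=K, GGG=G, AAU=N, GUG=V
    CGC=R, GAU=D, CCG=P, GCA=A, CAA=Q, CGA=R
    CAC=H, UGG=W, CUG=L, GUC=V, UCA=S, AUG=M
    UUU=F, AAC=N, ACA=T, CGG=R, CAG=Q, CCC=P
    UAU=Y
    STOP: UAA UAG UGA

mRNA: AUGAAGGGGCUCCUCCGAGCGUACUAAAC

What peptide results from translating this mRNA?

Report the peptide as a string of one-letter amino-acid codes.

start AUG at pos 0
pos 0: AUG -> M; peptide=M
pos 3: AAG -> K; peptide=MK
pos 6: GGG -> G; peptide=MKG
pos 9: CUC -> L; peptide=MKGL
pos 12: CUC -> L; peptide=MKGLL
pos 15: CGA -> R; peptide=MKGLLR
pos 18: GCG -> A; peptide=MKGLLRA
pos 21: UAC -> Y; peptide=MKGLLRAY
pos 24: UAA -> STOP

Answer: MKGLLRAY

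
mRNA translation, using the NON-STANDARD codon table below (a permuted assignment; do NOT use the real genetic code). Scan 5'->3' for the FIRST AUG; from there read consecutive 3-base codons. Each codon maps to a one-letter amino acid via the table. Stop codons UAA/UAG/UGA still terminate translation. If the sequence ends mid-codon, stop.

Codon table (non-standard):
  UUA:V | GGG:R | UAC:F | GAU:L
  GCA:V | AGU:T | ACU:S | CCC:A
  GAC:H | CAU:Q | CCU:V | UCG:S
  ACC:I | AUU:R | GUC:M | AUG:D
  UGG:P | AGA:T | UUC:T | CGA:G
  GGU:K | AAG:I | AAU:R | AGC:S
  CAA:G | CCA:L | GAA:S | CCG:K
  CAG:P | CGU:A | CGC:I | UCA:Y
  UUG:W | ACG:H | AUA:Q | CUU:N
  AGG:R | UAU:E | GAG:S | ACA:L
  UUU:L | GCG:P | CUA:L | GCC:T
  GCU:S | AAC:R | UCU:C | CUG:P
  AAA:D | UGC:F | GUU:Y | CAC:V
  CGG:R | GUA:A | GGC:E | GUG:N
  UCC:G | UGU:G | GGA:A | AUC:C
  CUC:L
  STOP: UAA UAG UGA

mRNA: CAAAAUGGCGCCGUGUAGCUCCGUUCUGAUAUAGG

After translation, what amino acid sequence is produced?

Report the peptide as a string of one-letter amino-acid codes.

start AUG at pos 4
pos 4: AUG -> D; peptide=D
pos 7: GCG -> P; peptide=DP
pos 10: CCG -> K; peptide=DPK
pos 13: UGU -> G; peptide=DPKG
pos 16: AGC -> S; peptide=DPKGS
pos 19: UCC -> G; peptide=DPKGSG
pos 22: GUU -> Y; peptide=DPKGSGY
pos 25: CUG -> P; peptide=DPKGSGYP
pos 28: AUA -> Q; peptide=DPKGSGYPQ
pos 31: UAG -> STOP

Answer: DPKGSGYPQ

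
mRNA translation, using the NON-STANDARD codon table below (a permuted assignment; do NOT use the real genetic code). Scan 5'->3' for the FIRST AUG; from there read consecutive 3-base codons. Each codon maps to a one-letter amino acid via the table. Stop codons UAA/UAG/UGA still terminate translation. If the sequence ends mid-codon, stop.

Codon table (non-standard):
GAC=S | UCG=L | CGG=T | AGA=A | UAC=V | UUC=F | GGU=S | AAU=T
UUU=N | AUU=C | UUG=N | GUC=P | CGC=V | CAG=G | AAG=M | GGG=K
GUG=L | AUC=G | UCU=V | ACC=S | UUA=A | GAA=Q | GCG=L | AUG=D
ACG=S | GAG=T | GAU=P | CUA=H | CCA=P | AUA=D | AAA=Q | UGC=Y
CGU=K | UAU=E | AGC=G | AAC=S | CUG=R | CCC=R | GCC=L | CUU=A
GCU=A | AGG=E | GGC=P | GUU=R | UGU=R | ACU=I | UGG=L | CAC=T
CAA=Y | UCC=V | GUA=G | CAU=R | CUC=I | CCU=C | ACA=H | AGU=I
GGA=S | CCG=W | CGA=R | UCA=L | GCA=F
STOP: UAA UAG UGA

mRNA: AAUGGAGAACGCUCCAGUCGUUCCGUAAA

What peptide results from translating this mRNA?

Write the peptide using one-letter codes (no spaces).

start AUG at pos 1
pos 1: AUG -> D; peptide=D
pos 4: GAG -> T; peptide=DT
pos 7: AAC -> S; peptide=DTS
pos 10: GCU -> A; peptide=DTSA
pos 13: CCA -> P; peptide=DTSAP
pos 16: GUC -> P; peptide=DTSAPP
pos 19: GUU -> R; peptide=DTSAPPR
pos 22: CCG -> W; peptide=DTSAPPRW
pos 25: UAA -> STOP

Answer: DTSAPPRW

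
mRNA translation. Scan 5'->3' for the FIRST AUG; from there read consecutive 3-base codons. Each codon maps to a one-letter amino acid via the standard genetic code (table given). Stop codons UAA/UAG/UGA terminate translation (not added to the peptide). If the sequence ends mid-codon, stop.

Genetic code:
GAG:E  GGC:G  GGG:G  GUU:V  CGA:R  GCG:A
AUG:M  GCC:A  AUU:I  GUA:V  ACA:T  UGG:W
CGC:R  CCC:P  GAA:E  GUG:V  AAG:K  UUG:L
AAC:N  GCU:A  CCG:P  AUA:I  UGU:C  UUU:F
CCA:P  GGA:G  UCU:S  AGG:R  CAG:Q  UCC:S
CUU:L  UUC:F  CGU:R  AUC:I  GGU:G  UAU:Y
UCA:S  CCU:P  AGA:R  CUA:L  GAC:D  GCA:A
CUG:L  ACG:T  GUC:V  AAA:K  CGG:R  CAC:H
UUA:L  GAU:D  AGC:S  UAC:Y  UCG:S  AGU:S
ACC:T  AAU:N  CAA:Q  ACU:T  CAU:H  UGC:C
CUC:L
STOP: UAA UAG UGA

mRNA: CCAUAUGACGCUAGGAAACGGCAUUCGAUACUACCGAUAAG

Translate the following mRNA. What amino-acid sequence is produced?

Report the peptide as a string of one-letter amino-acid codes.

Answer: MTLGNGIRYYR

Derivation:
start AUG at pos 4
pos 4: AUG -> M; peptide=M
pos 7: ACG -> T; peptide=MT
pos 10: CUA -> L; peptide=MTL
pos 13: GGA -> G; peptide=MTLG
pos 16: AAC -> N; peptide=MTLGN
pos 19: GGC -> G; peptide=MTLGNG
pos 22: AUU -> I; peptide=MTLGNGI
pos 25: CGA -> R; peptide=MTLGNGIR
pos 28: UAC -> Y; peptide=MTLGNGIRY
pos 31: UAC -> Y; peptide=MTLGNGIRYY
pos 34: CGA -> R; peptide=MTLGNGIRYYR
pos 37: UAA -> STOP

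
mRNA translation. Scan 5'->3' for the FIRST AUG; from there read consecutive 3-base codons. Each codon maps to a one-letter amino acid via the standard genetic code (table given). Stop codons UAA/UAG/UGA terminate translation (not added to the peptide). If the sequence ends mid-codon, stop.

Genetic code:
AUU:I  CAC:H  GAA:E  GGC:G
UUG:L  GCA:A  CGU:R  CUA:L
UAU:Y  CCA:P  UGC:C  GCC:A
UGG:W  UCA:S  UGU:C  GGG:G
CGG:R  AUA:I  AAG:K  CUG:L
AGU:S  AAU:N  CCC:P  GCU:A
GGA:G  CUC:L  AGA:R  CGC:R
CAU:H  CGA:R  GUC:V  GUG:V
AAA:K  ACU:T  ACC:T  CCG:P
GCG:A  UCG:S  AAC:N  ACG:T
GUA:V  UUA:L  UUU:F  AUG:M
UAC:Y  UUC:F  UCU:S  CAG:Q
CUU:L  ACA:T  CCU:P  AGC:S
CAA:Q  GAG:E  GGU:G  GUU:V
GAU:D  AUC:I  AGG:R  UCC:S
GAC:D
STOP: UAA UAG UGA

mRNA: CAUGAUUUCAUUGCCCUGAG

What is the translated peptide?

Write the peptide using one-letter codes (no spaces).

Answer: MISLP

Derivation:
start AUG at pos 1
pos 1: AUG -> M; peptide=M
pos 4: AUU -> I; peptide=MI
pos 7: UCA -> S; peptide=MIS
pos 10: UUG -> L; peptide=MISL
pos 13: CCC -> P; peptide=MISLP
pos 16: UGA -> STOP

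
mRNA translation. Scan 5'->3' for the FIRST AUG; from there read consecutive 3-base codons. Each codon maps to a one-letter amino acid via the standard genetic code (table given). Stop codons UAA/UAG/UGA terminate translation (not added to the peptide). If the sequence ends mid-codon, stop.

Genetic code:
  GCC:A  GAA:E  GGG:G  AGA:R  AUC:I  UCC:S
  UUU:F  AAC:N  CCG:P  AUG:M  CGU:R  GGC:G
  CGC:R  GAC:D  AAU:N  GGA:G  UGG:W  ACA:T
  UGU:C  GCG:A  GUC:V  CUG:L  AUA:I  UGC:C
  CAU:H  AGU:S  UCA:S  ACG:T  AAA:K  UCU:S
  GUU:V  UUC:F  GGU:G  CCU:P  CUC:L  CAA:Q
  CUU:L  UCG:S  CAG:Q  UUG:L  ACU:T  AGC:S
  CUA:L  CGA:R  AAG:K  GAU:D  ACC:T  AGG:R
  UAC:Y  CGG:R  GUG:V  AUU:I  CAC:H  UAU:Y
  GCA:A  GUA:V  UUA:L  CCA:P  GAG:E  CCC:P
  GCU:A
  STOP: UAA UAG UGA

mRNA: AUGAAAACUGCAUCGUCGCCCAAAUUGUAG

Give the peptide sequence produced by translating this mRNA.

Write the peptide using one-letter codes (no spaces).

Answer: MKTASSPKL

Derivation:
start AUG at pos 0
pos 0: AUG -> M; peptide=M
pos 3: AAA -> K; peptide=MK
pos 6: ACU -> T; peptide=MKT
pos 9: GCA -> A; peptide=MKTA
pos 12: UCG -> S; peptide=MKTAS
pos 15: UCG -> S; peptide=MKTASS
pos 18: CCC -> P; peptide=MKTASSP
pos 21: AAA -> K; peptide=MKTASSPK
pos 24: UUG -> L; peptide=MKTASSPKL
pos 27: UAG -> STOP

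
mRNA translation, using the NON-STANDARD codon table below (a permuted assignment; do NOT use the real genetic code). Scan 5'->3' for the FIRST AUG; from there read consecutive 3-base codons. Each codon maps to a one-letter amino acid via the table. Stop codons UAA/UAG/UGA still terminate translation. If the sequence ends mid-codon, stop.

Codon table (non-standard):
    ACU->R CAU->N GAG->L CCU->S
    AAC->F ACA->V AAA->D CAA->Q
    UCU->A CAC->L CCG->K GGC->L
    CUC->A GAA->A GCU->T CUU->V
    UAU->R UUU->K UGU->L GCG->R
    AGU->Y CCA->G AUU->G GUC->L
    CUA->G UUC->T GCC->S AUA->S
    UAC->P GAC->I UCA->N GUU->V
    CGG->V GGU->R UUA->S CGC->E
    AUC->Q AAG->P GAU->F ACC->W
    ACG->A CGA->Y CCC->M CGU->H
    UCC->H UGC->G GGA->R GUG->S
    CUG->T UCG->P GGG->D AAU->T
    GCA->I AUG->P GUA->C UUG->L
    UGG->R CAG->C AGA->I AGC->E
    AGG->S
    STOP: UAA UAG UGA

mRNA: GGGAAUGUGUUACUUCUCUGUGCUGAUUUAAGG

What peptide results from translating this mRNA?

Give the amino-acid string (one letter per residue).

Answer: PLPTASTG

Derivation:
start AUG at pos 4
pos 4: AUG -> P; peptide=P
pos 7: UGU -> L; peptide=PL
pos 10: UAC -> P; peptide=PLP
pos 13: UUC -> T; peptide=PLPT
pos 16: UCU -> A; peptide=PLPTA
pos 19: GUG -> S; peptide=PLPTAS
pos 22: CUG -> T; peptide=PLPTAST
pos 25: AUU -> G; peptide=PLPTASTG
pos 28: UAA -> STOP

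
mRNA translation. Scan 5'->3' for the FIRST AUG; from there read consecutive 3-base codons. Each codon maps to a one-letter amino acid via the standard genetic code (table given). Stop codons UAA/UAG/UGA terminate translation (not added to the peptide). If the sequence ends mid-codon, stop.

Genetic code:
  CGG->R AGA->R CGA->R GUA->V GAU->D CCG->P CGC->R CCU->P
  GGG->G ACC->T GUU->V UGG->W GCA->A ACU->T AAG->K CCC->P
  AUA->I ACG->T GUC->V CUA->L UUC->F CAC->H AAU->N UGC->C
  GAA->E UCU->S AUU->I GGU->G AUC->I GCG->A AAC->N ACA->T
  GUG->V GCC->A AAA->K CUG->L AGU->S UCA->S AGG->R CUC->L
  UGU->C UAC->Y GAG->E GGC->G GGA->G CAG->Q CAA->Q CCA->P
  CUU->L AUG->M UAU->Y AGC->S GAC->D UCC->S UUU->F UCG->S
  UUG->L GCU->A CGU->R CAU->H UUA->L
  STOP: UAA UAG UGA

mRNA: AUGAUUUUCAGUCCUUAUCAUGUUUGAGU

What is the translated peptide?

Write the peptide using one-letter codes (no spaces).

start AUG at pos 0
pos 0: AUG -> M; peptide=M
pos 3: AUU -> I; peptide=MI
pos 6: UUC -> F; peptide=MIF
pos 9: AGU -> S; peptide=MIFS
pos 12: CCU -> P; peptide=MIFSP
pos 15: UAU -> Y; peptide=MIFSPY
pos 18: CAU -> H; peptide=MIFSPYH
pos 21: GUU -> V; peptide=MIFSPYHV
pos 24: UGA -> STOP

Answer: MIFSPYHV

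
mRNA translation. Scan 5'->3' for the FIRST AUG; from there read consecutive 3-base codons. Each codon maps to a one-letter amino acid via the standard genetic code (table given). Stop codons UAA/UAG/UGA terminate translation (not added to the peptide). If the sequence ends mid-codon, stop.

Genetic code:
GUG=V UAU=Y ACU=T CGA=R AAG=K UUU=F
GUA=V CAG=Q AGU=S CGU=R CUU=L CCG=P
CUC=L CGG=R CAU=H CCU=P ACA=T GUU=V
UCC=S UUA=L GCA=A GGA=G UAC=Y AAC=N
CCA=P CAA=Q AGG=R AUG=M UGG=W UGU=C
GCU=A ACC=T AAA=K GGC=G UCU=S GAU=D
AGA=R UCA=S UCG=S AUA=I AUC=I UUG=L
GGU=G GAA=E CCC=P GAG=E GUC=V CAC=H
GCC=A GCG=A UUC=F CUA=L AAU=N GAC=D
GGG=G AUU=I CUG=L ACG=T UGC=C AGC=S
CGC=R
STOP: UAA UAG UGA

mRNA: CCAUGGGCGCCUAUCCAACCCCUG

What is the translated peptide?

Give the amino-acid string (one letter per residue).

Answer: MGAYPTP

Derivation:
start AUG at pos 2
pos 2: AUG -> M; peptide=M
pos 5: GGC -> G; peptide=MG
pos 8: GCC -> A; peptide=MGA
pos 11: UAU -> Y; peptide=MGAY
pos 14: CCA -> P; peptide=MGAYP
pos 17: ACC -> T; peptide=MGAYPT
pos 20: CCU -> P; peptide=MGAYPTP
pos 23: only 1 nt remain (<3), stop (end of mRNA)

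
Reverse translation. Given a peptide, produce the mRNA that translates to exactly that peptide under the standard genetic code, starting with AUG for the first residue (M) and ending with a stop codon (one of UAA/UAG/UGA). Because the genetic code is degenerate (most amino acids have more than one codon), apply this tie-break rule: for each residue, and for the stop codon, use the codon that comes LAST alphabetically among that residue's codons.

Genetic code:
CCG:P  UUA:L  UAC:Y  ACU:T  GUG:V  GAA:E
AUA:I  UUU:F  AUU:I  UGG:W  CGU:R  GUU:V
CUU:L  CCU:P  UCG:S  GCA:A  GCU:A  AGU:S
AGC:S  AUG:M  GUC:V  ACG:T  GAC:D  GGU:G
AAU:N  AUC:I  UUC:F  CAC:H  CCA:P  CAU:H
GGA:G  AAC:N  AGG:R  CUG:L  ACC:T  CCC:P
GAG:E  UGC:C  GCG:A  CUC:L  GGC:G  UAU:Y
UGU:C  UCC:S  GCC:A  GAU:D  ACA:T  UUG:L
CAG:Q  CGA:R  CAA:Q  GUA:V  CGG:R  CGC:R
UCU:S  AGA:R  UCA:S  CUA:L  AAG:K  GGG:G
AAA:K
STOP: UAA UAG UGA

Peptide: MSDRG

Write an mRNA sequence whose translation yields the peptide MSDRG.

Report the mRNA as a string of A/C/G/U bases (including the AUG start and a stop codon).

residue 1: M -> AUG (start codon)
residue 2: S codons sorted = AGC,AGU,UCA,UCC,UCG,UCU -> pick last = UCU
residue 3: D codons sorted = GAC,GAU -> pick last = GAU
residue 4: R codons sorted = AGA,AGG,CGA,CGC,CGG,CGU -> pick last = CGU
residue 5: G codons sorted = GGA,GGC,GGG,GGU -> pick last = GGU
terminator: stop codons sorted = UAA,UAG,UGA -> pick last = UGA

Answer: mRNA: AUGUCUGAUCGUGGUUGA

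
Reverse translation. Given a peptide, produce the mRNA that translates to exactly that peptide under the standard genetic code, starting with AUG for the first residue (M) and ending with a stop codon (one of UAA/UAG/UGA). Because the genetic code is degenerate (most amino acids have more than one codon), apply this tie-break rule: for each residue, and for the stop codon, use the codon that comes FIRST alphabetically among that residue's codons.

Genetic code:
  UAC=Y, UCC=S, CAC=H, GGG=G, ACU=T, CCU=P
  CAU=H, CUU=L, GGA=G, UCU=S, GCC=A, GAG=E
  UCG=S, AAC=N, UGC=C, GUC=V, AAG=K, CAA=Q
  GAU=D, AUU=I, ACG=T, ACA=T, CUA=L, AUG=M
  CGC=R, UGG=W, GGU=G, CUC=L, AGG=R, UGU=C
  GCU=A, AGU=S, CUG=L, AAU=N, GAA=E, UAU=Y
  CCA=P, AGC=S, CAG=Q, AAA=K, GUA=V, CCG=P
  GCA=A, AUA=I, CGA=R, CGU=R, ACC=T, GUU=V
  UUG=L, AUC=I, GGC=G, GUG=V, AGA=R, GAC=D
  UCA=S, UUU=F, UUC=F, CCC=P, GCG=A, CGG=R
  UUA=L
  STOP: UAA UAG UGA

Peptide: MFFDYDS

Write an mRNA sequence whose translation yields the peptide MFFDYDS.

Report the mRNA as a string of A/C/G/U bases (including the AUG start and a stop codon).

Answer: mRNA: AUGUUCUUCGACUACGACAGCUAA

Derivation:
residue 1: M -> AUG (start codon)
residue 2: F codons sorted = UUC,UUU -> pick first = UUC
residue 3: F codons sorted = UUC,UUU -> pick first = UUC
residue 4: D codons sorted = GAC,GAU -> pick first = GAC
residue 5: Y codons sorted = UAC,UAU -> pick first = UAC
residue 6: D codons sorted = GAC,GAU -> pick first = GAC
residue 7: S codons sorted = AGC,AGU,UCA,UCC,UCG,UCU -> pick first = AGC
terminator: stop codons sorted = UAA,UAG,UGA -> pick first = UAA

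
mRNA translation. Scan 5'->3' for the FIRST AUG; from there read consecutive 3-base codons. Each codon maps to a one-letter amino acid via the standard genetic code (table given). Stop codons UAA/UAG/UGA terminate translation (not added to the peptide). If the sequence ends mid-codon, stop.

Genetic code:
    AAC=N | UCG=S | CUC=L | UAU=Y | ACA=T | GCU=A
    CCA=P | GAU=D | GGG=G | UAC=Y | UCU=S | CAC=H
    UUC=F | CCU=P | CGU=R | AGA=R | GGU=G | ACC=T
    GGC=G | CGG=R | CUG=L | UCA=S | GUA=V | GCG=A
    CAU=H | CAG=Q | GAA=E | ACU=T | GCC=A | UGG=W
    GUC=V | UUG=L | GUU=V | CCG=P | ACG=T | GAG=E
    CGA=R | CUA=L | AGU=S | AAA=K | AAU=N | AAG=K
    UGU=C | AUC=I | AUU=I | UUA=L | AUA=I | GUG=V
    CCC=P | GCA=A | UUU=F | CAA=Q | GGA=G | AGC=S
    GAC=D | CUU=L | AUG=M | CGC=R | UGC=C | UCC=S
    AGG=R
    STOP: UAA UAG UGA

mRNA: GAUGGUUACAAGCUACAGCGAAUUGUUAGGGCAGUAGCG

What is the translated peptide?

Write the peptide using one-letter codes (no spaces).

Answer: MVTSYSELLGQ

Derivation:
start AUG at pos 1
pos 1: AUG -> M; peptide=M
pos 4: GUU -> V; peptide=MV
pos 7: ACA -> T; peptide=MVT
pos 10: AGC -> S; peptide=MVTS
pos 13: UAC -> Y; peptide=MVTSY
pos 16: AGC -> S; peptide=MVTSYS
pos 19: GAA -> E; peptide=MVTSYSE
pos 22: UUG -> L; peptide=MVTSYSEL
pos 25: UUA -> L; peptide=MVTSYSELL
pos 28: GGG -> G; peptide=MVTSYSELLG
pos 31: CAG -> Q; peptide=MVTSYSELLGQ
pos 34: UAG -> STOP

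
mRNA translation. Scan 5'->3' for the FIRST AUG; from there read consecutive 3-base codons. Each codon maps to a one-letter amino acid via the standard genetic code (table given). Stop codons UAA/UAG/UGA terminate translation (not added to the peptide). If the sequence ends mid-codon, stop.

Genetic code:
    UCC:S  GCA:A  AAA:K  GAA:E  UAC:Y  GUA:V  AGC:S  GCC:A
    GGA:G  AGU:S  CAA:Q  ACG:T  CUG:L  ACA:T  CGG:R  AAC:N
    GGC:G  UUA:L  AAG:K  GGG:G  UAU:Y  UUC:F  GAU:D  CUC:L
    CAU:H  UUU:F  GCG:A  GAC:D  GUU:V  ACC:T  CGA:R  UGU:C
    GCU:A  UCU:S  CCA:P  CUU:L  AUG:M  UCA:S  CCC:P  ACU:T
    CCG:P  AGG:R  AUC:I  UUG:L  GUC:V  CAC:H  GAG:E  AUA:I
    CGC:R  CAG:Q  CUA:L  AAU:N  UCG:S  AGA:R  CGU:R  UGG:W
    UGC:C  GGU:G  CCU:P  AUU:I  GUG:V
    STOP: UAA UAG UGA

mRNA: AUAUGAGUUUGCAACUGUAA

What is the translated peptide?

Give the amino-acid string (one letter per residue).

Answer: MSLQL

Derivation:
start AUG at pos 2
pos 2: AUG -> M; peptide=M
pos 5: AGU -> S; peptide=MS
pos 8: UUG -> L; peptide=MSL
pos 11: CAA -> Q; peptide=MSLQ
pos 14: CUG -> L; peptide=MSLQL
pos 17: UAA -> STOP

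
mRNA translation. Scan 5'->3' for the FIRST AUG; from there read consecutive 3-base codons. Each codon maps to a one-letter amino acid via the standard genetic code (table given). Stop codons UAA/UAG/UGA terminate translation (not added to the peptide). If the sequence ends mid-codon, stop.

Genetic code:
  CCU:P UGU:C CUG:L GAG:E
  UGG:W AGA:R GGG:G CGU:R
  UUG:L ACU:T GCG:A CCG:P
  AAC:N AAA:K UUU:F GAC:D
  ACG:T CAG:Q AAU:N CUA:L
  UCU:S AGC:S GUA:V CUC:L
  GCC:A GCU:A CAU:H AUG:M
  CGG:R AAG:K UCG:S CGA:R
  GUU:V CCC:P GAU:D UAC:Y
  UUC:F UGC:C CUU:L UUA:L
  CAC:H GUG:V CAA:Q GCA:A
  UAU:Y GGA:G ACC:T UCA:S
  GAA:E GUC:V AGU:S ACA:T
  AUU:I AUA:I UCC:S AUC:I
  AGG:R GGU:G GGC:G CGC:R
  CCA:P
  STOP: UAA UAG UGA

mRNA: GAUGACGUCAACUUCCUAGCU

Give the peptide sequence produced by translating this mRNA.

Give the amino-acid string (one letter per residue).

Answer: MTSTS

Derivation:
start AUG at pos 1
pos 1: AUG -> M; peptide=M
pos 4: ACG -> T; peptide=MT
pos 7: UCA -> S; peptide=MTS
pos 10: ACU -> T; peptide=MTST
pos 13: UCC -> S; peptide=MTSTS
pos 16: UAG -> STOP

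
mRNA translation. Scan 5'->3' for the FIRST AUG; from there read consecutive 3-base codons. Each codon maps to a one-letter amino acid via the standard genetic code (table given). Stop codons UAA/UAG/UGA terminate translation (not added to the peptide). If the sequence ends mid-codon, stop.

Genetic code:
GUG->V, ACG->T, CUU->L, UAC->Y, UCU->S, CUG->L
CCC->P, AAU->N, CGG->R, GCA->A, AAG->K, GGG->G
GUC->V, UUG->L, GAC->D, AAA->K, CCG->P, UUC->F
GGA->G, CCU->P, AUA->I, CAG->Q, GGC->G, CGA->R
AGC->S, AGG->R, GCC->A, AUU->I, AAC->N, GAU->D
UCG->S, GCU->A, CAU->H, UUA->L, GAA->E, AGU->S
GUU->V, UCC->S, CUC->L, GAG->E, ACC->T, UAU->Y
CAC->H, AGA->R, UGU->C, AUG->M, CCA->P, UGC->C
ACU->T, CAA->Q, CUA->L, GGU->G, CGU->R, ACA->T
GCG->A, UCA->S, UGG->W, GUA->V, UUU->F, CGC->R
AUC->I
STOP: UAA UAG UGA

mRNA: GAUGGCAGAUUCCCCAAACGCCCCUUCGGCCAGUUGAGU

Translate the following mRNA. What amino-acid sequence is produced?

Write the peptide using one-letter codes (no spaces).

Answer: MADSPNAPSAS

Derivation:
start AUG at pos 1
pos 1: AUG -> M; peptide=M
pos 4: GCA -> A; peptide=MA
pos 7: GAU -> D; peptide=MAD
pos 10: UCC -> S; peptide=MADS
pos 13: CCA -> P; peptide=MADSP
pos 16: AAC -> N; peptide=MADSPN
pos 19: GCC -> A; peptide=MADSPNA
pos 22: CCU -> P; peptide=MADSPNAP
pos 25: UCG -> S; peptide=MADSPNAPS
pos 28: GCC -> A; peptide=MADSPNAPSA
pos 31: AGU -> S; peptide=MADSPNAPSAS
pos 34: UGA -> STOP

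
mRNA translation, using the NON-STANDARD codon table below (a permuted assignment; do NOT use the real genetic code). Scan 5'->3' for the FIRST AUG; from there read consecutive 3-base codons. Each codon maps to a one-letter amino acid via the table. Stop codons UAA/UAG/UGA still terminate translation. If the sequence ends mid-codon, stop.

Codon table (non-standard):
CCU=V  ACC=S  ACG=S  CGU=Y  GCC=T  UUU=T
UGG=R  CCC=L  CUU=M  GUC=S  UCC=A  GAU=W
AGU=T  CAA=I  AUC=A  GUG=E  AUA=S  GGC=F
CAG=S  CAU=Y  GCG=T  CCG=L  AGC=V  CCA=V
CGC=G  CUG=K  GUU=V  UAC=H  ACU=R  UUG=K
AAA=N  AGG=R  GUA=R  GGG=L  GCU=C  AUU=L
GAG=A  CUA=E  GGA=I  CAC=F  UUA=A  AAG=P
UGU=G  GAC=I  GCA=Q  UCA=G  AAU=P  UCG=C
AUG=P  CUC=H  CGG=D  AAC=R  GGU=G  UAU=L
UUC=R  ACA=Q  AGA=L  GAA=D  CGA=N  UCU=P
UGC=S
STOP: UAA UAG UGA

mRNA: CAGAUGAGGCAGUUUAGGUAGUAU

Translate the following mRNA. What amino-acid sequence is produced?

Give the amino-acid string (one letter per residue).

start AUG at pos 3
pos 3: AUG -> P; peptide=P
pos 6: AGG -> R; peptide=PR
pos 9: CAG -> S; peptide=PRS
pos 12: UUU -> T; peptide=PRST
pos 15: AGG -> R; peptide=PRSTR
pos 18: UAG -> STOP

Answer: PRSTR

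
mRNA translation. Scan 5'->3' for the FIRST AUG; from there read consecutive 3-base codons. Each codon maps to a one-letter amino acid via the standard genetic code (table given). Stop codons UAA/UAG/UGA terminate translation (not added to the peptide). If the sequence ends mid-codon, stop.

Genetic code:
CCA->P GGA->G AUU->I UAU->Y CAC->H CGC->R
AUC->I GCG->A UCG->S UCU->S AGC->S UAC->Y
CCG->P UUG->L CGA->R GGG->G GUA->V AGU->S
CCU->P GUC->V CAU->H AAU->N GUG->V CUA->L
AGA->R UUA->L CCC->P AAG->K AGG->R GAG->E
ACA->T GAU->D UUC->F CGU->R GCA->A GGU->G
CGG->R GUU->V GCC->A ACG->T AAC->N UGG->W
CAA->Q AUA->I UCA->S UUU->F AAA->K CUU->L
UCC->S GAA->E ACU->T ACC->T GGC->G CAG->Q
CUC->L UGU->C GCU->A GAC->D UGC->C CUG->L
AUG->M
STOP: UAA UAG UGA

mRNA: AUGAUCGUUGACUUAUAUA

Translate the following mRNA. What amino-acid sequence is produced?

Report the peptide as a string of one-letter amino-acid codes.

Answer: MIVDLY

Derivation:
start AUG at pos 0
pos 0: AUG -> M; peptide=M
pos 3: AUC -> I; peptide=MI
pos 6: GUU -> V; peptide=MIV
pos 9: GAC -> D; peptide=MIVD
pos 12: UUA -> L; peptide=MIVDL
pos 15: UAU -> Y; peptide=MIVDLY
pos 18: only 1 nt remain (<3), stop (end of mRNA)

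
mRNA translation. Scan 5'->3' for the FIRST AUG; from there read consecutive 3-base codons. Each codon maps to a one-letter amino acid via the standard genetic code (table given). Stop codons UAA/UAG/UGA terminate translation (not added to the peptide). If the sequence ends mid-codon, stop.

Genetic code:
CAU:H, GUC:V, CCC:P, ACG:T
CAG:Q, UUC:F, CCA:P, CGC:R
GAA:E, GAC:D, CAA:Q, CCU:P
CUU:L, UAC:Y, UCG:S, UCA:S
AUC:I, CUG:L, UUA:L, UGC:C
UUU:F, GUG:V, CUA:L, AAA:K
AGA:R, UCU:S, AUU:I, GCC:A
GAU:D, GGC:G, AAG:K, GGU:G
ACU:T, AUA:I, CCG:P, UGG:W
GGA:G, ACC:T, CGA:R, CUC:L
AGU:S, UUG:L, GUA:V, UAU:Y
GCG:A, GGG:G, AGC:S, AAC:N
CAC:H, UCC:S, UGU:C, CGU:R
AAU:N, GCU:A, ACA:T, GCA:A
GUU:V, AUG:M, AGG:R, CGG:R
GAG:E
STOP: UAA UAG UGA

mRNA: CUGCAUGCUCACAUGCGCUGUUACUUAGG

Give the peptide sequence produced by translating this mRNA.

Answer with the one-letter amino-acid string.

Answer: MLTCAVT

Derivation:
start AUG at pos 4
pos 4: AUG -> M; peptide=M
pos 7: CUC -> L; peptide=ML
pos 10: ACA -> T; peptide=MLT
pos 13: UGC -> C; peptide=MLTC
pos 16: GCU -> A; peptide=MLTCA
pos 19: GUU -> V; peptide=MLTCAV
pos 22: ACU -> T; peptide=MLTCAVT
pos 25: UAG -> STOP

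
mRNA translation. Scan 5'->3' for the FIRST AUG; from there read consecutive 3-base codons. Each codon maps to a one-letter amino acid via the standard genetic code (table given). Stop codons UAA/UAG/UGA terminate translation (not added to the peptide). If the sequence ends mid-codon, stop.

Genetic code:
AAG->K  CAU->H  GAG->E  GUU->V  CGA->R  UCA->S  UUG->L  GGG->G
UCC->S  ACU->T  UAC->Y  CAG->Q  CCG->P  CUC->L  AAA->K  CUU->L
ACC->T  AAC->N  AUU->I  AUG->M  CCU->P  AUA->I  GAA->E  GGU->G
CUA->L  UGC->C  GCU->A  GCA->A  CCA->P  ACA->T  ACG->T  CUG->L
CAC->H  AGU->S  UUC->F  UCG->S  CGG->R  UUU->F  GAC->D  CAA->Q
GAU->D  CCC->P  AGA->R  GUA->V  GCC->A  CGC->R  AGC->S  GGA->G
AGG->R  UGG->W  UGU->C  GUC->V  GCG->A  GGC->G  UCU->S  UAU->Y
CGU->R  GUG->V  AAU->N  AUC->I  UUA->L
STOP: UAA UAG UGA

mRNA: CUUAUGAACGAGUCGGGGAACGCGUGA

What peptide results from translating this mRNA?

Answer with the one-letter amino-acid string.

Answer: MNESGNA

Derivation:
start AUG at pos 3
pos 3: AUG -> M; peptide=M
pos 6: AAC -> N; peptide=MN
pos 9: GAG -> E; peptide=MNE
pos 12: UCG -> S; peptide=MNES
pos 15: GGG -> G; peptide=MNESG
pos 18: AAC -> N; peptide=MNESGN
pos 21: GCG -> A; peptide=MNESGNA
pos 24: UGA -> STOP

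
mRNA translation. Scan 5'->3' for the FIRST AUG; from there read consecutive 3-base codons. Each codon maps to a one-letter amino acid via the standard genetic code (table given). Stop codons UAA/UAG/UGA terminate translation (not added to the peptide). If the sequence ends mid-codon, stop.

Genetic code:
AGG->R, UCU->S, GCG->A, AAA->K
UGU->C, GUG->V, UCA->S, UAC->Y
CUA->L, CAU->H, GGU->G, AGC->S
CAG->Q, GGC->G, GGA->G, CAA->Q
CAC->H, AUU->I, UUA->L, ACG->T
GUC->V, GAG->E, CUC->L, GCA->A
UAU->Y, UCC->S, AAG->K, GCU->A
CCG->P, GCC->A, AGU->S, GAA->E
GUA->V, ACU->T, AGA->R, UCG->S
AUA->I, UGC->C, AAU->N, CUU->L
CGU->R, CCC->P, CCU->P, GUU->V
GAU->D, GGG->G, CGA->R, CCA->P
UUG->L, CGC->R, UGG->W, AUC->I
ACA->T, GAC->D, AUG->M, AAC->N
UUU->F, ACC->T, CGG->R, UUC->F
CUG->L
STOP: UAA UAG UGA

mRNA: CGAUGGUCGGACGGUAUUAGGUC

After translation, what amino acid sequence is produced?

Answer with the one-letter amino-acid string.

start AUG at pos 2
pos 2: AUG -> M; peptide=M
pos 5: GUC -> V; peptide=MV
pos 8: GGA -> G; peptide=MVG
pos 11: CGG -> R; peptide=MVGR
pos 14: UAU -> Y; peptide=MVGRY
pos 17: UAG -> STOP

Answer: MVGRY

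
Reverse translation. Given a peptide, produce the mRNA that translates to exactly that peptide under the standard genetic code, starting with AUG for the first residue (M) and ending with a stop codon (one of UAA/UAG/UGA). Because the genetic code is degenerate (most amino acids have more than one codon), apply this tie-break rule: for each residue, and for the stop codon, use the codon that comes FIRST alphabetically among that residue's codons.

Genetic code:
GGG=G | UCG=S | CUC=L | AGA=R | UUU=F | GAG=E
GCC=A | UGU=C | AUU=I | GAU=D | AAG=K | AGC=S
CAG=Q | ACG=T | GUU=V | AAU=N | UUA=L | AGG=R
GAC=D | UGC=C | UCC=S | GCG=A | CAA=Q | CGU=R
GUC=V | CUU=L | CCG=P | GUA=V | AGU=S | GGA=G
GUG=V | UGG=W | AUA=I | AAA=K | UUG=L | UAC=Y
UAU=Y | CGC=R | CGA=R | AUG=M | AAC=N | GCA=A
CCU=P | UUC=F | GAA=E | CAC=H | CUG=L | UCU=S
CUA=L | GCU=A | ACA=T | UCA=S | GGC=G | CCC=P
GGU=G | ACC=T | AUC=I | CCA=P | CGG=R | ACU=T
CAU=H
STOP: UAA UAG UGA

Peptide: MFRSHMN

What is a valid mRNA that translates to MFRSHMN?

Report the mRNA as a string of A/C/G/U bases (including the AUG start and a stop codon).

Answer: mRNA: AUGUUCAGAAGCCACAUGAACUAA

Derivation:
residue 1: M -> AUG (start codon)
residue 2: F codons sorted = UUC,UUU -> pick first = UUC
residue 3: R codons sorted = AGA,AGG,CGA,CGC,CGG,CGU -> pick first = AGA
residue 4: S codons sorted = AGC,AGU,UCA,UCC,UCG,UCU -> pick first = AGC
residue 5: H codons sorted = CAC,CAU -> pick first = CAC
residue 6: M -> AUG (only codon)
residue 7: N codons sorted = AAC,AAU -> pick first = AAC
terminator: stop codons sorted = UAA,UAG,UGA -> pick first = UAA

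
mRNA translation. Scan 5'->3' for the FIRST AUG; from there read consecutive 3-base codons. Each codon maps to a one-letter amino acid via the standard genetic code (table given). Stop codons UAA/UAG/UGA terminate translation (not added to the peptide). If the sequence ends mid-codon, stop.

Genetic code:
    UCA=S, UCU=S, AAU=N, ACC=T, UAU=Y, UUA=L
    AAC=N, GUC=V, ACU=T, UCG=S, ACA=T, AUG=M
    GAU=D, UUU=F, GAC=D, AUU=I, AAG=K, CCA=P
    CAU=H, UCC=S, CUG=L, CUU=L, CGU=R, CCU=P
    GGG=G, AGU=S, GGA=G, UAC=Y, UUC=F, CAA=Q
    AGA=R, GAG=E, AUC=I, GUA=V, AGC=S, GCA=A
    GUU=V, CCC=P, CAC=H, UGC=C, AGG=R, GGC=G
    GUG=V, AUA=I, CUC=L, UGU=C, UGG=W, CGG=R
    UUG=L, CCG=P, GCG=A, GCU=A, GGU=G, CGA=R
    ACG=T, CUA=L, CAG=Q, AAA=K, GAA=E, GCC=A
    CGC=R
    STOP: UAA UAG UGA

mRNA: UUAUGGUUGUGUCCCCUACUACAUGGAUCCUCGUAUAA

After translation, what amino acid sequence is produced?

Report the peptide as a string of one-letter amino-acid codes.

start AUG at pos 2
pos 2: AUG -> M; peptide=M
pos 5: GUU -> V; peptide=MV
pos 8: GUG -> V; peptide=MVV
pos 11: UCC -> S; peptide=MVVS
pos 14: CCU -> P; peptide=MVVSP
pos 17: ACU -> T; peptide=MVVSPT
pos 20: ACA -> T; peptide=MVVSPTT
pos 23: UGG -> W; peptide=MVVSPTTW
pos 26: AUC -> I; peptide=MVVSPTTWI
pos 29: CUC -> L; peptide=MVVSPTTWIL
pos 32: GUA -> V; peptide=MVVSPTTWILV
pos 35: UAA -> STOP

Answer: MVVSPTTWILV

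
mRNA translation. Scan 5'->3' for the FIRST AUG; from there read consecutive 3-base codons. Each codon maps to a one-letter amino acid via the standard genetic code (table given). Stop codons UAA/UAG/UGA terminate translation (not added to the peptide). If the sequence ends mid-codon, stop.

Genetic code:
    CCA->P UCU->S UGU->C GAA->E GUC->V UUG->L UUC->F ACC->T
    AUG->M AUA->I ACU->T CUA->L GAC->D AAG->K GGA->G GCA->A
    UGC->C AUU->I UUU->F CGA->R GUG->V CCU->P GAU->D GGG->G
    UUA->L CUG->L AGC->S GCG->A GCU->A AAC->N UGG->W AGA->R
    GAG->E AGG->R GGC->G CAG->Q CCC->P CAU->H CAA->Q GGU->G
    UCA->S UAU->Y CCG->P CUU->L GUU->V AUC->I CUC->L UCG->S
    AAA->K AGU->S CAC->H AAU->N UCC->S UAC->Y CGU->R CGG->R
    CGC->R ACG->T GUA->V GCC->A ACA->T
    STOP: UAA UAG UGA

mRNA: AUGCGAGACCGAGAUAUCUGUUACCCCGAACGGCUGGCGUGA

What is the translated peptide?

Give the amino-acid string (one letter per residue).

Answer: MRDRDICYPERLA

Derivation:
start AUG at pos 0
pos 0: AUG -> M; peptide=M
pos 3: CGA -> R; peptide=MR
pos 6: GAC -> D; peptide=MRD
pos 9: CGA -> R; peptide=MRDR
pos 12: GAU -> D; peptide=MRDRD
pos 15: AUC -> I; peptide=MRDRDI
pos 18: UGU -> C; peptide=MRDRDIC
pos 21: UAC -> Y; peptide=MRDRDICY
pos 24: CCC -> P; peptide=MRDRDICYP
pos 27: GAA -> E; peptide=MRDRDICYPE
pos 30: CGG -> R; peptide=MRDRDICYPER
pos 33: CUG -> L; peptide=MRDRDICYPERL
pos 36: GCG -> A; peptide=MRDRDICYPERLA
pos 39: UGA -> STOP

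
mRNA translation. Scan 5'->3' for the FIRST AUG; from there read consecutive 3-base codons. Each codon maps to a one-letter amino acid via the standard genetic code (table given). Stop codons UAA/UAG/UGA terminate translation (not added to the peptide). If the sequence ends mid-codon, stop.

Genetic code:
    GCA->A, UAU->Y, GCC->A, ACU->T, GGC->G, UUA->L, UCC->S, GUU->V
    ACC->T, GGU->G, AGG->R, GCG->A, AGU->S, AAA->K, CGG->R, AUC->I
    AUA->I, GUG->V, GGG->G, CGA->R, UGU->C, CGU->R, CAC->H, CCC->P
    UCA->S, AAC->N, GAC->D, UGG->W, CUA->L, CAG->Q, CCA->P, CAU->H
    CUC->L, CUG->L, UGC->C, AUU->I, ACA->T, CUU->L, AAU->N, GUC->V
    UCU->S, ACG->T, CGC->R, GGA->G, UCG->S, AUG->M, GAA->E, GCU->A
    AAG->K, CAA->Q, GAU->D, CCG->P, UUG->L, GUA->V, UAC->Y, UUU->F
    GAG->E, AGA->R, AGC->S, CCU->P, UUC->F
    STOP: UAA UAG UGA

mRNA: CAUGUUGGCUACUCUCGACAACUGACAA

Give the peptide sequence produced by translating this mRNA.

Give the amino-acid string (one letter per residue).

start AUG at pos 1
pos 1: AUG -> M; peptide=M
pos 4: UUG -> L; peptide=ML
pos 7: GCU -> A; peptide=MLA
pos 10: ACU -> T; peptide=MLAT
pos 13: CUC -> L; peptide=MLATL
pos 16: GAC -> D; peptide=MLATLD
pos 19: AAC -> N; peptide=MLATLDN
pos 22: UGA -> STOP

Answer: MLATLDN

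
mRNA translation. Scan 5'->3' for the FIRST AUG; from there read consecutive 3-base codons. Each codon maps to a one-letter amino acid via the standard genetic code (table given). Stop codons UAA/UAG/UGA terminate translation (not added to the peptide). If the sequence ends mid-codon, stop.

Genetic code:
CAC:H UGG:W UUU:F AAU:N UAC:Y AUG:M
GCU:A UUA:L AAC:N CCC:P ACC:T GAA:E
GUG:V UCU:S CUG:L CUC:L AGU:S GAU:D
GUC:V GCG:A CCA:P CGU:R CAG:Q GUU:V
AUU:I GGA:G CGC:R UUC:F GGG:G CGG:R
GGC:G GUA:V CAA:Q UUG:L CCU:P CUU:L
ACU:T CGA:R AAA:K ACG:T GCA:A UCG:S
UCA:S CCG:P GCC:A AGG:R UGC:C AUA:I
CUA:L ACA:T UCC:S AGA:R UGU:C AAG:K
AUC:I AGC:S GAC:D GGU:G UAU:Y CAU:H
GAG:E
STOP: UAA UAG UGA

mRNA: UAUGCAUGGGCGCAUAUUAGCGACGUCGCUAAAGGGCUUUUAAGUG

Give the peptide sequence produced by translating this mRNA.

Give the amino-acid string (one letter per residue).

Answer: MHGRILATSLKGF

Derivation:
start AUG at pos 1
pos 1: AUG -> M; peptide=M
pos 4: CAU -> H; peptide=MH
pos 7: GGG -> G; peptide=MHG
pos 10: CGC -> R; peptide=MHGR
pos 13: AUA -> I; peptide=MHGRI
pos 16: UUA -> L; peptide=MHGRIL
pos 19: GCG -> A; peptide=MHGRILA
pos 22: ACG -> T; peptide=MHGRILAT
pos 25: UCG -> S; peptide=MHGRILATS
pos 28: CUA -> L; peptide=MHGRILATSL
pos 31: AAG -> K; peptide=MHGRILATSLK
pos 34: GGC -> G; peptide=MHGRILATSLKG
pos 37: UUU -> F; peptide=MHGRILATSLKGF
pos 40: UAA -> STOP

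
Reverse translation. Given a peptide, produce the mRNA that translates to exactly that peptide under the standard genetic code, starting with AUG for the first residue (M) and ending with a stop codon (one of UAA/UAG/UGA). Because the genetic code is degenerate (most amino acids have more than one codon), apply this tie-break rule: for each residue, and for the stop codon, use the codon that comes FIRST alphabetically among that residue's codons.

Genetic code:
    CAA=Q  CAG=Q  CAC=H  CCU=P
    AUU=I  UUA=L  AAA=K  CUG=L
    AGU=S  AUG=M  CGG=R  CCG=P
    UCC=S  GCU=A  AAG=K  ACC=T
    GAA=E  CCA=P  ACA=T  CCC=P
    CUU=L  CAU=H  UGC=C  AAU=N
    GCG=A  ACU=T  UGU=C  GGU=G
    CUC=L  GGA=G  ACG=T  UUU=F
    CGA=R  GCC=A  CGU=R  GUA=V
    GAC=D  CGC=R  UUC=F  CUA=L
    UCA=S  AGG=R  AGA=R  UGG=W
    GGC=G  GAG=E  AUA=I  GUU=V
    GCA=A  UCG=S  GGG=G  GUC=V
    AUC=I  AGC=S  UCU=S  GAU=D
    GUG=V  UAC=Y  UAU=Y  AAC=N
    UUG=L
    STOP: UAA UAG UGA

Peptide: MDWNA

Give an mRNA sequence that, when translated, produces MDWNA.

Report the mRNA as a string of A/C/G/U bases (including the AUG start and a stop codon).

residue 1: M -> AUG (start codon)
residue 2: D codons sorted = GAC,GAU -> pick first = GAC
residue 3: W -> UGG (only codon)
residue 4: N codons sorted = AAC,AAU -> pick first = AAC
residue 5: A codons sorted = GCA,GCC,GCG,GCU -> pick first = GCA
terminator: stop codons sorted = UAA,UAG,UGA -> pick first = UAA

Answer: mRNA: AUGGACUGGAACGCAUAA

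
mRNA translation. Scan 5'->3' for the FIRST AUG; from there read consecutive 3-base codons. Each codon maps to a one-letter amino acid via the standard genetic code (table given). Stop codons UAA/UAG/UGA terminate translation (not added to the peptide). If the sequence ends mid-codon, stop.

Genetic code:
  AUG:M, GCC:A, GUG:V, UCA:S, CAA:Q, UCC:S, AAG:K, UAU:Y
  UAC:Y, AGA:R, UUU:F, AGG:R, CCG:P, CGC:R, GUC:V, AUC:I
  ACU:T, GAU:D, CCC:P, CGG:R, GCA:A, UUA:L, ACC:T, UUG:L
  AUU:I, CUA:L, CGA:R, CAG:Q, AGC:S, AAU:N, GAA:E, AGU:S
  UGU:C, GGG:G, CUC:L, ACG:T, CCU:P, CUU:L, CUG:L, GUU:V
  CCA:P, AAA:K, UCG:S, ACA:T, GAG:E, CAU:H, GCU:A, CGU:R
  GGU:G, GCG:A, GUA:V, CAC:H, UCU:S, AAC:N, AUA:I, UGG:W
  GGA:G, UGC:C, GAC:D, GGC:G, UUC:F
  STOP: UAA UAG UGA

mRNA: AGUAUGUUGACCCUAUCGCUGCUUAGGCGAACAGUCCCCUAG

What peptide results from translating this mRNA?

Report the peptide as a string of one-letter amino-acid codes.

Answer: MLTLSLLRRTVP

Derivation:
start AUG at pos 3
pos 3: AUG -> M; peptide=M
pos 6: UUG -> L; peptide=ML
pos 9: ACC -> T; peptide=MLT
pos 12: CUA -> L; peptide=MLTL
pos 15: UCG -> S; peptide=MLTLS
pos 18: CUG -> L; peptide=MLTLSL
pos 21: CUU -> L; peptide=MLTLSLL
pos 24: AGG -> R; peptide=MLTLSLLR
pos 27: CGA -> R; peptide=MLTLSLLRR
pos 30: ACA -> T; peptide=MLTLSLLRRT
pos 33: GUC -> V; peptide=MLTLSLLRRTV
pos 36: CCC -> P; peptide=MLTLSLLRRTVP
pos 39: UAG -> STOP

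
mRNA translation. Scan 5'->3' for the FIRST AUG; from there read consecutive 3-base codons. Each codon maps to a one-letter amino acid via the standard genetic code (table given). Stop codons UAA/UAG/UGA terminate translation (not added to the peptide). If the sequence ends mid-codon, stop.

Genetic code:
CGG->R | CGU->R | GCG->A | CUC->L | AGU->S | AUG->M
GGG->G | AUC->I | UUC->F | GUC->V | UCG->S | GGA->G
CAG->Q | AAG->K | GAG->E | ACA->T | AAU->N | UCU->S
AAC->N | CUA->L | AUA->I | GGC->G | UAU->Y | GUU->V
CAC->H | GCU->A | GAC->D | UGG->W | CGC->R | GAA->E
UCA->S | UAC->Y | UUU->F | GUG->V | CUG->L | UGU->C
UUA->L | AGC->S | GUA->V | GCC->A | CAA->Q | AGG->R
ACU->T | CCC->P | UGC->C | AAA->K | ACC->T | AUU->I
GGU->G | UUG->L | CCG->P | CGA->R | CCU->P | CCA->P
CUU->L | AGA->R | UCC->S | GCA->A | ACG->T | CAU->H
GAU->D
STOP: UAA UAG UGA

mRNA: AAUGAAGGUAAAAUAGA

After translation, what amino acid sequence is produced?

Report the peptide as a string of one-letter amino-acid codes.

start AUG at pos 1
pos 1: AUG -> M; peptide=M
pos 4: AAG -> K; peptide=MK
pos 7: GUA -> V; peptide=MKV
pos 10: AAA -> K; peptide=MKVK
pos 13: UAG -> STOP

Answer: MKVK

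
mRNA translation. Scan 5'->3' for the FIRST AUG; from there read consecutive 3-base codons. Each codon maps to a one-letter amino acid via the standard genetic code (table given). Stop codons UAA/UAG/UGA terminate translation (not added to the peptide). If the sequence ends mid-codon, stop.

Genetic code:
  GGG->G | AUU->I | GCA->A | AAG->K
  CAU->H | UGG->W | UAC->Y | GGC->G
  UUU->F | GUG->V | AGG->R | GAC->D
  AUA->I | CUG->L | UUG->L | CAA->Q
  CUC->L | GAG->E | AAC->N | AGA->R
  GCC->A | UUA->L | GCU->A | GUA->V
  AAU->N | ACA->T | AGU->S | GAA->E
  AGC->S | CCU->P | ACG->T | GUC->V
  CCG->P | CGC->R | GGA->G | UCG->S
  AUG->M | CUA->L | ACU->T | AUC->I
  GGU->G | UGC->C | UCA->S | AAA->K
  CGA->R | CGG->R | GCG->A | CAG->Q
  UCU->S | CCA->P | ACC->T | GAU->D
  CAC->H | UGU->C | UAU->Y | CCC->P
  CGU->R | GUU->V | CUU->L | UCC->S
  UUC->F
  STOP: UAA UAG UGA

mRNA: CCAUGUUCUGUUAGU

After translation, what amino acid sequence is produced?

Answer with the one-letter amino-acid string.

Answer: MFC

Derivation:
start AUG at pos 2
pos 2: AUG -> M; peptide=M
pos 5: UUC -> F; peptide=MF
pos 8: UGU -> C; peptide=MFC
pos 11: UAG -> STOP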